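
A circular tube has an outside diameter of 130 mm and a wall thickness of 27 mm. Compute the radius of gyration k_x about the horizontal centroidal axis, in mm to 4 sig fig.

k_x ≈ 37.65 mm

Split into non-overlapping primitives; take the origin at the lower-left of the bounding box.
Outer circle: ⌀130, A = 13273.2 mm², y = 65 mm, Ī = 14 019 848 mm⁴.
Bore (subtracted): ⌀76, A = 4536.46 mm², y = 65 mm, Ī = 1 637 662 mm⁴.
By symmetry the centroid is at mid-height, ȳ = 65 mm.
All pieces are centred on the horizontal centroidal axis, so I = ΣĪ (holes subtracted) = 12 382 186 mm⁴.
Radius of gyration: k = √(I/A) = √(12 382 186 / 8736.77) = 37.6464 mm.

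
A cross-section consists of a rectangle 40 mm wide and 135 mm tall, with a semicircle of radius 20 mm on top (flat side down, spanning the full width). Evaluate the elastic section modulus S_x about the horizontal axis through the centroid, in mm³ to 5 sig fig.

S_x ≈ 1.4412 × 10⁵ mm³

Break the section into simple shapes (no overlaps), measuring from the bottom-left corner of the bounding box.
Rectangular body: 40 × 135, A = 5 400 mm², y = 67.5 mm, Ī = 8 201 250 mm⁴.
Semicircular cap: semicircle r = 20, A = 628.3185 mm², y = 143.4883 mm, Ī = 17561.11 mm⁴.
Centroid: ȳ = ΣA·y / ΣA = 75.42009 mm.
Transfer each piece to the horizontal axis through the centroid using Ī + A·d² with d = y − 75.42009:
  rectangular body: d = -7.920091 mm → contributes +8 539 980 mm⁴
  semicircular cap: d = 68.06817 mm → contributes +2 928 734 mm⁴
Total I = 11 468 715 mm⁴.
Extreme fibre distance c = 79.57991 mm; S = I/c = 144115.7 mm³.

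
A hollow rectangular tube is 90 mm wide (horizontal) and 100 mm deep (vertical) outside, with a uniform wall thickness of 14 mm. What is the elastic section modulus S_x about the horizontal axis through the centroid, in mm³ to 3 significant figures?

S_x ≈ 1.11 × 10⁵ mm³

Break the section into simple shapes (no overlaps), measuring from the bottom-left corner of the bounding box.
Outer rectangle: 90 × 100, A = 9 000 mm², y = 50 mm, Ī = 7 500 000 mm⁴.
Inner void (subtracted): 62 × 72, A = 4 464 mm², y = 50 mm, Ī = 1 928 448 mm⁴.
By symmetry the centroid is at mid-height, ȳ = 50 mm.
All pieces are centred on the horizontal axis through the centroid, so I = ΣĪ (holes subtracted) = 5 571 552 mm⁴.
Extreme fibre distance c = 50 mm; S = I/c = 111 431 mm³.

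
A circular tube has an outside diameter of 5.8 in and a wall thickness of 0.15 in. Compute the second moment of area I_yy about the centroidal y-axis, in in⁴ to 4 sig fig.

Break the section into simple shapes (no overlaps), measuring from the bottom-left corner of the bounding box.
Outer circle: ⌀5.8, A = 26.4208 in², x = 2.9 in, Ī = 55.5497 in⁴.
Bore (subtracted): ⌀5.5, A = 23.7583 in², x = 2.9 in, Ī = 44.918 in⁴.
By symmetry the centroid is at mid-width, x̄ = 2.9 in.
All pieces are centred on the centroidal y-axis, so I = ΣĪ (holes subtracted) = 10.6317 in⁴.

I_yy ≈ 10.63 in⁴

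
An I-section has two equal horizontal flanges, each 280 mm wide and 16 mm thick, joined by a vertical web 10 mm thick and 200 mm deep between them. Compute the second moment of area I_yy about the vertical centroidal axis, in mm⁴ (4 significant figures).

I_yy ≈ 5.856 × 10⁷ mm⁴

Split into non-overlapping primitives; take the origin at the lower-left of the bounding box.
Bottom flange: 280 × 16, A = 4 480 mm², x = 140 mm, Ī = 29 269 333 mm⁴.
Web: 10 × 200, A = 2 000 mm², x = 140 mm, Ī = 16666.7 mm⁴.
Top flange: 280 × 16, A = 4 480 mm², x = 140 mm, Ī = 29 269 333 mm⁴.
By symmetry the centroid is at mid-width, x̄ = 140 mm.
All pieces are centred on the vertical centroidal axis, so I = ΣĪ = 58 555 333 mm⁴.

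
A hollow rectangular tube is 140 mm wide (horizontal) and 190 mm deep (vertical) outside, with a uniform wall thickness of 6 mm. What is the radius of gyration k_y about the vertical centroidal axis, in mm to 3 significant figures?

Treat the section as a set of non-overlapping primitives; coordinates are from the bounding-box lower-left.
Outer rectangle: 140 × 190, A = 26 600 mm², x = 70 mm, Ī = 43 446 667 mm⁴.
Inner void (subtracted): 128 × 178, A = 22 784 mm², x = 70 mm, Ī = 31 107 755 mm⁴.
By symmetry the centroid is at mid-width, x̄ = 70 mm.
All pieces are centred on the vertical centroidal axis, so I = ΣĪ (holes subtracted) = 12 338 912 mm⁴.
Radius of gyration: k = √(I/A) = √(12 338 912 / 3 816) = 56.864 mm.

k_y ≈ 56.9 mm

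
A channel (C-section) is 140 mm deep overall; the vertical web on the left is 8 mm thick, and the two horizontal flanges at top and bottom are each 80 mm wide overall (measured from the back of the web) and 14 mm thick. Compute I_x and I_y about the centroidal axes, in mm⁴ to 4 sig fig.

Break the section into simple shapes (no overlaps), measuring from the bottom-left corner of the bounding box.
Web: 8 × 140, A = 1 120 mm², y = 70 mm, Ī = 1 829 333 mm⁴.
Top flange (beyond web): 72 × 14, A = 1 008 mm², y = 133 mm, Ī = 16 464 mm⁴.
Bottom flange (beyond web): 72 × 14, A = 1 008 mm², y = 7 mm, Ī = 16 464 mm⁴.
By symmetry the centroid is at mid-height, ȳ = 70 mm.
Transfer each piece to the centroidal x-axis using Ī + A·d² with d = y − 70:
  web: d = 0 mm → contributes +1 829 333 mm⁴
  top flange (beyond web): d = 63 mm → contributes +4 017 216 mm⁴
  bottom flange (beyond web): d = -63 mm → contributes +4 017 216 mm⁴
Total I = 9 863 765 mm⁴.
For the y-axis: x̄ = 29.7143 mm.
Repeating about the centroidal y-axis gives I_y = 2 028 885 mm⁴.

I_x ≈ 9.864 × 10⁶ mm⁴, I_y ≈ 2.029 × 10⁶ mm⁴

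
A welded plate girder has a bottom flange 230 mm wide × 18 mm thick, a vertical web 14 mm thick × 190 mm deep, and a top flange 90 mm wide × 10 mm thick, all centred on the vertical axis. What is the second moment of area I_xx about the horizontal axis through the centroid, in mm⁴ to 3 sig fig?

Treat the section as a set of non-overlapping primitives; coordinates are from the bounding-box lower-left.
Bottom plate: 230 × 18, A = 4 140 mm², y = 9 mm, Ī = 111 780 mm⁴.
Web plate: 14 × 190, A = 2 660 mm², y = 113 mm, Ī = 8 002 167 mm⁴.
Top plate: 90 × 10, A = 900 mm², y = 213 mm, Ī = 7 500 mm⁴.
Centroid: ȳ = ΣA·y / ΣA = 68.771 mm.
Transfer each piece to the horizontal axis through the centroid using Ī + A·d² with d = y − 68.771:
  bottom plate: d = -59.771 mm → contributes +14 902 442 mm⁴
  web plate: d = 44.229 mm → contributes +13 205 570 mm⁴
  top plate: d = 144.23 mm → contributes +18 729 193 mm⁴
Total I = 46 837 204 mm⁴.

I_xx ≈ 4.68 × 10⁷ mm⁴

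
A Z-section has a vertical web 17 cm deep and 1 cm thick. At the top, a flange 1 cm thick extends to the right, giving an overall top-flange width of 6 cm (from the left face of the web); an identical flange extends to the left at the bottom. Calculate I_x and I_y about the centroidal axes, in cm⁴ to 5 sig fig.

Break the section into simple shapes (no overlaps), measuring from the bottom-left corner of the bounding box.
Web: 1 × 17, A = 17 cm², y = 8.5 cm, Ī = 409.4167 cm⁴.
Top flange (beyond web): 5 × 1, A = 5 cm², y = 16.5 cm, Ī = 0.4166667 cm⁴.
Bottom flange (beyond web): 5 × 1, A = 5 cm², y = 0.5 cm, Ī = 0.4166667 cm⁴.
Centroid: ȳ = ΣA·y / ΣA = 8.5 cm.
Transfer each piece to the centroidal x-axis using Ī + A·d² with d = y − 8.5:
  web: d = 0 cm → contributes +409.4167 cm⁴
  top flange (beyond web): d = 8 cm → contributes +320.4167 cm⁴
  bottom flange (beyond web): d = -8 cm → contributes +320.4167 cm⁴
Total I = 1050.25 cm⁴.
For the y-axis: x̄ = 5.5 cm.
Repeating about the centroidal y-axis gives I_y = 112.25 cm⁴.

I_x ≈ 1050.3 cm⁴, I_y ≈ 112.25 cm⁴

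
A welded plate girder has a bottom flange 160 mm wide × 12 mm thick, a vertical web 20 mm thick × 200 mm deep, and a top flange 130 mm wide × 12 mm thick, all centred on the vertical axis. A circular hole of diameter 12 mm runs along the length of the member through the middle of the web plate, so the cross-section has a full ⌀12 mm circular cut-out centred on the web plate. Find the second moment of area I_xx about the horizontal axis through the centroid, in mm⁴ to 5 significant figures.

Split into non-overlapping primitives; take the origin at the lower-left of the bounding box.
Bottom plate: 160 × 12, A = 1 920 mm², y = 6 mm, Ī = 23 040 mm⁴.
Web plate: 20 × 200, A = 4 000 mm², y = 112 mm, Ī = 13 333 333 mm⁴.
Top plate: 130 × 12, A = 1 560 mm², y = 218 mm, Ī = 18 720 mm⁴.
Hole (subtracted): ⌀12, A = 113.0973 mm², y = 112 mm, Ī = 1017.876 mm⁴.
Centroid: ȳ = ΣA·y / ΣA = 106.8201 mm.
Transfer each piece to the horizontal axis through the centroid using Ī + A·d² with d = y − 106.8201:
  bottom plate: d = -100.8201 mm → contributes +19 539 240 mm⁴
  web plate: d = 5.179925 mm → contributes +13 440 660 mm⁴
  top plate: d = 111.1799 mm → contributes +19 301 842 mm⁴
  hole: d = 5.179925 mm → contributes −4052.461 mm⁴
Total I = 52 277 690 mm⁴.

I_xx ≈ 5.2278 × 10⁷ mm⁴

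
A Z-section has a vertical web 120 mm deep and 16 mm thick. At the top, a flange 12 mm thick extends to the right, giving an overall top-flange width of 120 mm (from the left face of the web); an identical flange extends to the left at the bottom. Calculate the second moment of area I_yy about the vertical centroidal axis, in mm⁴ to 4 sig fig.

Split into non-overlapping primitives; take the origin at the lower-left of the bounding box.
Web: 16 × 120, A = 1 920 mm², x = 112 mm, Ī = 40 960 mm⁴.
Top flange (beyond web): 104 × 12, A = 1 248 mm², x = 172 mm, Ī = 1 124 864 mm⁴.
Bottom flange (beyond web): 104 × 12, A = 1 248 mm², x = 52 mm, Ī = 1 124 864 mm⁴.
Centroid: x̄ = ΣA·x / ΣA = 112 mm.
Transfer each piece to the vertical centroidal axis using Ī + A·d² with d = x − 112:
  web: d = 0 mm → contributes +40 960 mm⁴
  top flange (beyond web): d = 60 mm → contributes +5 617 664 mm⁴
  bottom flange (beyond web): d = -60 mm → contributes +5 617 664 mm⁴
Total I = 11 276 288 mm⁴.

I_yy ≈ 1.128 × 10⁷ mm⁴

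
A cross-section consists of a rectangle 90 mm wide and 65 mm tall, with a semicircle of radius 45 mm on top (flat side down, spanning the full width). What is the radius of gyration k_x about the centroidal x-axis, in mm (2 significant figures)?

Treat the section as a set of non-overlapping primitives; coordinates are from the bounding-box lower-left.
Rectangular body: 90 × 65, A = 5 850 mm², y = 32.5 mm, Ī = 2 059 688 mm⁴.
Semicircular cap: semicircle r = 45, A = 3 181 mm², y = 84.1 mm, Ī = 450 072 mm⁴.
Centroid: ȳ = ΣA·y / ΣA = 50.67 mm.
Transfer each piece to the centroidal x-axis using Ī + A·d² with d = y − 50.67:
  rectangular body: d = -18.17 mm → contributes +3 991 936 mm⁴
  semicircular cap: d = 33.42 mm → contributes +4 003 716 mm⁴
Total I = 7 995 652 mm⁴.
Radius of gyration: k = √(I/A) = √(7 995 652 / 9 031) = 29.76 mm.

k_x ≈ 30 mm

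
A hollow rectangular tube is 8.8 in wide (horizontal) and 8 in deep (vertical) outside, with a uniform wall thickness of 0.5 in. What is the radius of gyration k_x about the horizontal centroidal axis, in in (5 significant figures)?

Break the section into simple shapes (no overlaps), measuring from the bottom-left corner of the bounding box.
Outer rectangle: 8.8 × 8, A = 70.4 in², y = 4 in, Ī = 375.4667 in⁴.
Inner void (subtracted): 7.8 × 7, A = 54.6 in², y = 4 in, Ī = 222.95 in⁴.
By symmetry the centroid is at mid-height, ȳ = 4 in.
All pieces are centred on the horizontal centroidal axis, so I = ΣĪ (holes subtracted) = 152.5167 in⁴.
Radius of gyration: k = √(I/A) = √(152.5167 / 15.8) = 3.10692 in.

k_x ≈ 3.1069 in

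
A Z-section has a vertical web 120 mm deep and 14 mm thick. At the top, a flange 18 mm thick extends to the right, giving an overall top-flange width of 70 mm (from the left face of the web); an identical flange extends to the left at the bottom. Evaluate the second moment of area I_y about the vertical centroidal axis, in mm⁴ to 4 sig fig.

I_y ≈ 3.024 × 10⁶ mm⁴

Treat the section as a set of non-overlapping primitives; coordinates are from the bounding-box lower-left.
Web: 14 × 120, A = 1 680 mm², x = 63 mm, Ī = 27 440 mm⁴.
Top flange (beyond web): 56 × 18, A = 1 008 mm², x = 98 mm, Ī = 263 424 mm⁴.
Bottom flange (beyond web): 56 × 18, A = 1 008 mm², x = 28 mm, Ī = 263 424 mm⁴.
Centroid: x̄ = ΣA·x / ΣA = 63 mm.
Transfer each piece to the vertical centroidal axis using Ī + A·d² with d = x − 63:
  web: d = 0 mm → contributes +27 440 mm⁴
  top flange (beyond web): d = 35 mm → contributes +1 498 224 mm⁴
  bottom flange (beyond web): d = -35 mm → contributes +1 498 224 mm⁴
Total I = 3 023 888 mm⁴.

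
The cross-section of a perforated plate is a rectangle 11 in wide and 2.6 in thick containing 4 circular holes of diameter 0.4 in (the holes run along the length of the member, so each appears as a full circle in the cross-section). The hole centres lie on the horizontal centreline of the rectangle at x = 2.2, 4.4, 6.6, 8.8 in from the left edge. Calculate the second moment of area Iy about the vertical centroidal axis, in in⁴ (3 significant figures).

Decompose the section into non-overlapping parts with the origin at the bottom-left of its bounding rectangle.
Plate: 11 × 2.6, A = 28.6 in², x = 5.5 in, Ī = 288.38 in⁴.
Hole 1 (subtracted): ⌀0.4, A = 0.12566 in², x = 2.2 in, Ī = 0.0012566 in⁴.
Hole 2 (subtracted): ⌀0.4, A = 0.12566 in², x = 4.4 in, Ī = 0.0012566 in⁴.
Hole 3 (subtracted): ⌀0.4, A = 0.12566 in², x = 6.6 in, Ī = 0.0012566 in⁴.
Hole 4 (subtracted): ⌀0.4, A = 0.12566 in², x = 8.8 in, Ī = 0.0012566 in⁴.
By symmetry the centroid is at mid-width, x̄ = 5.5 in.
Transfer each piece to the vertical centroidal axis using Ī + A·d² with d = x − 5.5:
  plate: d = 0 in → contributes +288.38 in⁴
  hole 1: d = -3.3 in → contributes −1.3697 in⁴
  hole 2: d = -1.1 in → contributes −0.15331 in⁴
  hole 3: d = 1.1 in → contributes −0.15331 in⁴
  hole 4: d = 3.3 in → contributes −1.3697 in⁴
Total I = 285.34 in⁴.

Iy ≈ 285 in⁴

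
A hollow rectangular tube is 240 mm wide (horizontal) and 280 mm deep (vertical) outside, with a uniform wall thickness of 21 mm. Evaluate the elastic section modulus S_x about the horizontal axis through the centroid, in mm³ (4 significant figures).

Decompose the section into non-overlapping parts with the origin at the bottom-left of its bounding rectangle.
Outer rectangle: 240 × 280, A = 67 200 mm², y = 140 mm, Ī = 439 040 000 mm⁴.
Inner void (subtracted): 198 × 238, A = 47 124 mm², y = 140 mm, Ī = 222 440 988 mm⁴.
By symmetry the centroid is at mid-height, ȳ = 140 mm.
All pieces are centred on the horizontal axis through the centroid, so I = ΣĪ (holes subtracted) = 216 599 012 mm⁴.
Extreme fibre distance c = 140 mm; S = I/c = 1 547 136 mm³.

S_x ≈ 1.547 × 10⁶ mm³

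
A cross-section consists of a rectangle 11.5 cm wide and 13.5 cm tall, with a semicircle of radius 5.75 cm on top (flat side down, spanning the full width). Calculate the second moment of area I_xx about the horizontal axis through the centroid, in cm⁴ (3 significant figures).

Decompose the section into non-overlapping parts with the origin at the bottom-left of its bounding rectangle.
Rectangular body: 11.5 × 13.5, A = 155.25 cm², y = 6.75 cm, Ī = 2357.9 cm⁴.
Semicircular cap: semicircle r = 5.75, A = 51.934 cm², y = 15.94 cm, Ī = 119.98 cm⁴.
Centroid: ȳ = ΣA·y / ΣA = 9.0537 cm.
Transfer each piece to the horizontal axis through the centroid using Ī + A·d² with d = y − 9.0537:
  rectangular body: d = -2.3037 cm → contributes +3181.8 cm⁴
  semicircular cap: d = 6.8866 cm → contributes +2 583 cm⁴
Total I = 5764.8 cm⁴.

I_xx ≈ 5760 cm⁴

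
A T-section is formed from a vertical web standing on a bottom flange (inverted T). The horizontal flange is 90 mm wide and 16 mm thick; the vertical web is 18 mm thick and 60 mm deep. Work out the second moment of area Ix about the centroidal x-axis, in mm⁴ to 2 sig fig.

Ix ≈ 1.2 × 10⁶ mm⁴

Break the section into simple shapes (no overlaps), measuring from the bottom-left corner of the bounding box.
Flange: 90 × 16, A = 1 440 mm², y = 8 mm, Ī = 30 720 mm⁴.
Web: 18 × 60, A = 1 080 mm², y = 46 mm, Ī = 324 000 mm⁴.
Centroid: ȳ = ΣA·y / ΣA = 24.29 mm.
Transfer each piece to the centroidal x-axis using Ī + A·d² with d = y − 24.29:
  flange: d = -16.29 mm → contributes +412 643 mm⁴
  web: d = 21.71 mm → contributes +833 231 mm⁴
Total I = 1 245 874 mm⁴.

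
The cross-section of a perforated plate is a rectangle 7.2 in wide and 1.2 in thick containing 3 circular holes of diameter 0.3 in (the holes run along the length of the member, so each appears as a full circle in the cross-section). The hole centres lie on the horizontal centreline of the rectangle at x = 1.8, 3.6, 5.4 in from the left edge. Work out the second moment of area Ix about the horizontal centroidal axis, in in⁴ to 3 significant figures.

Decompose the section into non-overlapping parts with the origin at the bottom-left of its bounding rectangle.
Plate: 7.2 × 1.2, A = 8.64 in², y = 0.6 in, Ī = 1.0368 in⁴.
Hole 1 (subtracted): ⌀0.3, A = 0.070686 in², y = 0.6 in, Ī = 0.00039761 in⁴.
Hole 2 (subtracted): ⌀0.3, A = 0.070686 in², y = 0.6 in, Ī = 0.00039761 in⁴.
Hole 3 (subtracted): ⌀0.3, A = 0.070686 in², y = 0.6 in, Ī = 0.00039761 in⁴.
By symmetry the centroid is at mid-height, ȳ = 0.6 in.
All pieces are centred on the horizontal centroidal axis, so I = ΣĪ (holes subtracted) = 1.0356 in⁴.

Ix ≈ 1.04 in⁴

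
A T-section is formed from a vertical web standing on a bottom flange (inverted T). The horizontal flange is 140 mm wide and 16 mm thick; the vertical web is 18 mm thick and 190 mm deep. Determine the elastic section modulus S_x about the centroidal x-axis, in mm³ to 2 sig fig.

Break the section into simple shapes (no overlaps), measuring from the bottom-left corner of the bounding box.
Flange: 140 × 16, A = 2 240 mm², y = 8 mm, Ī = 47 787 mm⁴.
Web: 18 × 190, A = 3 420 mm², y = 111 mm, Ī = 10 288 500 mm⁴.
Centroid: ȳ = ΣA·y / ΣA = 70.24 mm.
Transfer each piece to the centroidal x-axis using Ī + A·d² with d = y − 70.24:
  flange: d = -62.24 mm → contributes +8 724 232 mm⁴
  web: d = 40.76 mm → contributes +15 971 318 mm⁴
Total I = 24 695 549 mm⁴.
Extreme fibre distance c = 135.8 mm; S = I/c = 181 902 mm³.

S_x ≈ 1.8 × 10⁵ mm³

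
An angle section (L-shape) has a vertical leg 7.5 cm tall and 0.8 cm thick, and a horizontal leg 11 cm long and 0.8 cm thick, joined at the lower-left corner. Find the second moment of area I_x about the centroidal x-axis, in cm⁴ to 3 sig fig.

I_x ≈ 67.4 cm⁴

Treat the section as a set of non-overlapping primitives; coordinates are from the bounding-box lower-left.
Vertical leg: 0.8 × 7.5, A = 6 cm², y = 3.75 cm, Ī = 28.125 cm⁴.
Horizontal leg (remainder): 10.2 × 0.8, A = 8.16 cm², y = 0.4 cm, Ī = 0.4352 cm⁴.
Centroid: ȳ = ΣA·y / ΣA = 1.8195 cm.
Transfer each piece to the centroidal x-axis using Ī + A·d² with d = y − 1.8195:
  vertical leg: d = 1.9305 cm → contributes +50.486 cm⁴
  horizontal leg (remainder): d = -1.4195 cm → contributes +16.877 cm⁴
Total I = 67.363 cm⁴.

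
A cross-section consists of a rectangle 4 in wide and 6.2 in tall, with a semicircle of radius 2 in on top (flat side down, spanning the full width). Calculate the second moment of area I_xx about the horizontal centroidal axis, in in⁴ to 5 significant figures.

Treat the section as a set of non-overlapping primitives; coordinates are from the bounding-box lower-left.
Rectangular body: 4 × 6.2, A = 24.8 in², y = 3.1 in, Ī = 79.44267 in⁴.
Semicircular cap: semicircle r = 2, A = 6.283185 in², y = 7.048826 in, Ī = 1.756111 in⁴.
Centroid: ȳ = ΣA·y / ΣA = 3.89822 in.
Transfer each piece to the horizontal centroidal axis using Ī + A·d² with d = y − 3.89822:
  rectangular body: d = -0.7982196 in → contributes +95.2441 in⁴
  semicircular cap: d = 3.150607 in → contributes +64.12504 in⁴
Total I = 159.3691 in⁴.

I_xx ≈ 159.37 in⁴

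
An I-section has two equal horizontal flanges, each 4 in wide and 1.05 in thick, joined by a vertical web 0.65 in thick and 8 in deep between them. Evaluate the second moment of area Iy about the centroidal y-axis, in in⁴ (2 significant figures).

Treat the section as a set of non-overlapping primitives; coordinates are from the bounding-box lower-left.
Bottom flange: 4 × 1.05, A = 4.2 in², x = 2 in, Ī = 5.6 in⁴.
Web: 0.65 × 8, A = 5.2 in², x = 2 in, Ī = 0.1831 in⁴.
Top flange: 4 × 1.05, A = 4.2 in², x = 2 in, Ī = 5.6 in⁴.
By symmetry the centroid is at mid-width, x̄ = 2 in.
All pieces are centred on the centroidal y-axis, so I = ΣĪ = 11.38 in⁴.

Iy ≈ 11 in⁴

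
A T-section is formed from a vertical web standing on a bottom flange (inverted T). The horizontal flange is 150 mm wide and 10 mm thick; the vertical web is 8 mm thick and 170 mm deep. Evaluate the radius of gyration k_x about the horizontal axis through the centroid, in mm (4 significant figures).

k_x ≈ 56.30 mm

Break the section into simple shapes (no overlaps), measuring from the bottom-left corner of the bounding box.
Flange: 150 × 10, A = 1 500 mm², y = 5 mm, Ī = 12 500 mm⁴.
Web: 8 × 170, A = 1 360 mm², y = 95 mm, Ī = 3 275 333 mm⁴.
Centroid: ȳ = ΣA·y / ΣA = 47.7972 mm.
Transfer each piece to the horizontal axis through the centroid using Ī + A·d² with d = y − 47.7972:
  flange: d = -42.7972 mm → contributes +2 759 901 mm⁴
  web: d = 47.2028 mm → contributes +6 305 555 mm⁴
Total I = 9 065 456 mm⁴.
Radius of gyration: k = √(I/A) = √(9 065 456 / 2 860) = 56.3004 mm.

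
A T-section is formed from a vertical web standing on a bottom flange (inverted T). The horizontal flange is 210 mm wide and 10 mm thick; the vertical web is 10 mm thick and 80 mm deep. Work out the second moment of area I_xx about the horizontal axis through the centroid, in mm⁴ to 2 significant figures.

Split into non-overlapping primitives; take the origin at the lower-left of the bounding box.
Flange: 210 × 10, A = 2 100 mm², y = 5 mm, Ī = 17 500 mm⁴.
Web: 10 × 80, A = 800 mm², y = 50 mm, Ī = 426 667 mm⁴.
Centroid: ȳ = ΣA·y / ΣA = 17.41 mm.
Transfer each piece to the horizontal axis through the centroid using Ī + A·d² with d = y − 17.41:
  flange: d = -12.41 mm → contributes +341 115 mm⁴
  web: d = 32.59 mm → contributes +1 276 155 mm⁴
Total I = 1 617 270 mm⁴.

I_xx ≈ 1.6 × 10⁶ mm⁴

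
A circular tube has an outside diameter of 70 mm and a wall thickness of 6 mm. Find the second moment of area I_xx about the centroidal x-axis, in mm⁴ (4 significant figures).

I_xx ≈ 6.231 × 10⁵ mm⁴

Break the section into simple shapes (no overlaps), measuring from the bottom-left corner of the bounding box.
Outer circle: ⌀70, A = 3848.45 mm², y = 35 mm, Ī = 1 178 588 mm⁴.
Bore (subtracted): ⌀58, A = 2642.08 mm², y = 35 mm, Ī = 555 497 mm⁴.
By symmetry the centroid is at mid-height, ȳ = 35 mm.
All pieces are centred on the centroidal x-axis, so I = ΣĪ (holes subtracted) = 623 091 mm⁴.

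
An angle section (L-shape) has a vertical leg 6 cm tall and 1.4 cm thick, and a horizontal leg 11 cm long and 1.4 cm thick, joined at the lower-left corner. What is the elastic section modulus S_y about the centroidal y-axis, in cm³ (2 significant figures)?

Break the section into simple shapes (no overlaps), measuring from the bottom-left corner of the bounding box.
Vertical leg: 1.4 × 6, A = 8.4 cm², x = 0.7 cm, Ī = 1.372 cm⁴.
Horizontal leg (remainder): 9.6 × 1.4, A = 13.44 cm², x = 6.2 cm, Ī = 103.2 cm⁴.
Centroid: x̄ = ΣA·x / ΣA = 4.085 cm.
Transfer each piece to the centroidal y-axis using Ī + A·d² with d = x − 4.085:
  vertical leg: d = -3.385 cm → contributes +97.6 cm⁴
  horizontal leg (remainder): d = 2.115 cm → contributes +163.4 cm⁴
Total I = 261 cm⁴.
Extreme fibre distance c = 6.915 cm; S = I/c = 37.74 cm³.

S_y ≈ 38 cm³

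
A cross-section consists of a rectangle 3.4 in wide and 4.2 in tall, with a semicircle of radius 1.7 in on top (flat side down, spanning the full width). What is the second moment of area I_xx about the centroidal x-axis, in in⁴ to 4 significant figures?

Split into non-overlapping primitives; take the origin at the lower-left of the bounding box.
Rectangular body: 3.4 × 4.2, A = 14.28 in², y = 2.1 in, Ī = 20.9916 in⁴.
Semicircular cap: semicircle r = 1.7, A = 4.5396 in², y = 4.9215 in, Ī = 0.916701 in⁴.
Centroid: ȳ = ΣA·y / ΣA = 2.78059 in.
Transfer each piece to the centroidal x-axis using Ī + A·d² with d = y − 2.78059:
  rectangular body: d = -0.680593 in → contributes +27.6062 in⁴
  semicircular cap: d = 2.14091 in → contributes +21.7239 in⁴
Total I = 49.3301 in⁴.

I_xx ≈ 49.33 in⁴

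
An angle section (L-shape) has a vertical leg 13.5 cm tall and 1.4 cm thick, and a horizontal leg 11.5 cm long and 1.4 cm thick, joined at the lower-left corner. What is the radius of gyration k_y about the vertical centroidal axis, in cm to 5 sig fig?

Split into non-overlapping primitives; take the origin at the lower-left of the bounding box.
Vertical leg: 1.4 × 13.5, A = 18.9 cm², x = 0.7 cm, Ī = 3.087 cm⁴.
Horizontal leg (remainder): 10.1 × 1.4, A = 14.14 cm², x = 6.45 cm, Ī = 120.2018 cm⁴.
Centroid: x̄ = ΣA·x / ΣA = 3.160805 cm.
Transfer each piece to the vertical centroidal axis using Ī + A·d² with d = x − 3.160805:
  vertical leg: d = -2.460805 cm → contributes +117.5371 cm⁴
  horizontal leg (remainder): d = 3.289195 cm → contributes +273.1797 cm⁴
Total I = 390.7168 cm⁴.
Radius of gyration: k = √(I/A) = √(390.7168 / 33.04) = 3.438832 cm.

k_y ≈ 3.4388 cm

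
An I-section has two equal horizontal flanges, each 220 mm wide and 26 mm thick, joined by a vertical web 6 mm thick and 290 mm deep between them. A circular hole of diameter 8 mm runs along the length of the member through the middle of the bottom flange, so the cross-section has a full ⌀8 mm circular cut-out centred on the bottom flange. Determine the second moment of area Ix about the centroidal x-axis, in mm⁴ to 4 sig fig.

Ix ≈ 2.972 × 10⁸ mm⁴

Treat the section as a set of non-overlapping primitives; coordinates are from the bounding-box lower-left.
Bottom flange: 220 × 26, A = 5 720 mm², y = 13 mm, Ī = 322 227 mm⁴.
Web: 6 × 290, A = 1 740 mm², y = 171 mm, Ī = 12 194 500 mm⁴.
Top flange: 220 × 26, A = 5 720 mm², y = 329 mm, Ī = 322 227 mm⁴.
Hole (subtracted): ⌀8, A = 50.2655 mm², y = 13 mm, Ī = 201.062 mm⁴.
Centroid: ȳ = ΣA·y / ΣA = 171.605 mm.
Transfer each piece to the centroidal x-axis using Ī + A·d² with d = y − 171.605:
  bottom flange: d = -158.605 mm → contributes +144 211 737 mm⁴
  web: d = -0.604882 mm → contributes +12 195 137 mm⁴
  top flange: d = 157.395 mm → contributes +142 025 062 mm⁴
  hole: d = -158.605 mm → contributes −1 264 655 mm⁴
Total I = 297 167 281 mm⁴.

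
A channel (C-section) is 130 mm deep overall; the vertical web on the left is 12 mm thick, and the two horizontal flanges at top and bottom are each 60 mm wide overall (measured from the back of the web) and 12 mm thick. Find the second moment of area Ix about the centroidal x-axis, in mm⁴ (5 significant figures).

Decompose the section into non-overlapping parts with the origin at the bottom-left of its bounding rectangle.
Web: 12 × 130, A = 1 560 mm², y = 65 mm, Ī = 2 197 000 mm⁴.
Top flange (beyond web): 48 × 12, A = 576 mm², y = 124 mm, Ī = 6 912 mm⁴.
Bottom flange (beyond web): 48 × 12, A = 576 mm², y = 6 mm, Ī = 6 912 mm⁴.
By symmetry the centroid is at mid-height, ȳ = 65 mm.
Transfer each piece to the centroidal x-axis using Ī + A·d² with d = y − 65:
  web: d = 0 mm → contributes +2 197 000 mm⁴
  top flange (beyond web): d = 59 mm → contributes +2 011 968 mm⁴
  bottom flange (beyond web): d = -59 mm → contributes +2 011 968 mm⁴
Total I = 6 220 936 mm⁴.

Ix ≈ 6.2209 × 10⁶ mm⁴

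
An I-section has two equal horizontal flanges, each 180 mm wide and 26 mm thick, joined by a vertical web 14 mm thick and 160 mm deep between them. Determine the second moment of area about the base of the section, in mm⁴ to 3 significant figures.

Decompose the section into non-overlapping parts with the origin at the bottom-left of its bounding rectangle.
Bottom flange: 180 × 26, A = 4 680 mm², y = 13 mm, Ī = 263 640 mm⁴.
Web: 14 × 160, A = 2 240 mm², y = 106 mm, Ī = 4 778 667 mm⁴.
Top flange: 180 × 26, A = 4 680 mm², y = 199 mm, Ī = 263 640 mm⁴.
Transfer each piece to a horizontal axis along the bottom face using Ī + A·d² with d = y − 0:
  bottom flange: d = 13 mm → contributes +1 054 560 mm⁴
  web: d = 106 mm → contributes +29 947 307 mm⁴
  top flange: d = 199 mm → contributes +185 596 320 mm⁴
Total I = 216 598 187 mm⁴.

I_base ≈ 2.17 × 10⁸ mm⁴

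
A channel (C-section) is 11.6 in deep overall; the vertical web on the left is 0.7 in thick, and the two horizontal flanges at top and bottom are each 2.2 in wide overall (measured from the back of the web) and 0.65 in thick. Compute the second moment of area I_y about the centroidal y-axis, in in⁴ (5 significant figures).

Split into non-overlapping primitives; take the origin at the lower-left of the bounding box.
Web: 0.7 × 11.6, A = 8.12 in², x = 0.35 in, Ī = 0.3315667 in⁴.
Top flange (beyond web): 1.5 × 0.65, A = 0.975 in², x = 1.45 in, Ī = 0.1828125 in⁴.
Bottom flange (beyond web): 1.5 × 0.65, A = 0.975 in², x = 1.45 in, Ī = 0.1828125 in⁴.
Centroid: x̄ = ΣA·x / ΣA = 0.5630089 in.
Transfer each piece to the centroidal y-axis using Ī + A·d² with d = x − 0.5630089:
  web: d = -0.2130089 in → contributes +0.6999939 in⁴
  top flange (beyond web): d = 0.8869911 in → contributes +0.9498968 in⁴
  bottom flange (beyond web): d = 0.8869911 in → contributes +0.9498968 in⁴
Total I = 2.599787 in⁴.

I_y ≈ 2.5998 in⁴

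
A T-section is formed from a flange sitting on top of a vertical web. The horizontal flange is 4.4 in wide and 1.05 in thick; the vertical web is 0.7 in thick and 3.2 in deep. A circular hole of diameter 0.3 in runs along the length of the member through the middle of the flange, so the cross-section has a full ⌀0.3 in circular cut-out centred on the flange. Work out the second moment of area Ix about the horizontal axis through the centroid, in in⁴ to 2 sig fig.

Ix ≈ 9.1 in⁴

Break the section into simple shapes (no overlaps), measuring from the bottom-left corner of the bounding box.
Flange: 4.4 × 1.05, A = 4.62 in², y = 3.725 in, Ī = 0.4245 in⁴.
Web: 0.7 × 3.2, A = 2.24 in², y = 1.6 in, Ī = 1.911 in⁴.
Hole (subtracted): ⌀0.3, A = 0.07069 in², y = 3.725 in, Ī = 0.0003976 in⁴.
Centroid: ȳ = ΣA·y / ΣA = 3.024 in.
Transfer each piece to the horizontal axis through the centroid using Ī + A·d² with d = y − 3.024:
  flange: d = 0.7011 in → contributes +2.695 in⁴
  web: d = -1.424 in → contributes +6.453 in⁴
  hole: d = 0.7011 in → contributes −0.03514 in⁴
Total I = 9.113 in⁴.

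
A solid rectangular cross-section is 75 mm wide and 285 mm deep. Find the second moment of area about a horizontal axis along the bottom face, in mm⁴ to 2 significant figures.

I_base ≈ 5.8 × 10⁸ mm⁴

The section: 75 × 285, A = 21 375 mm², y = 142.5 mm, Ī = 144 682 031 mm⁴.
Transfer it to the bottom edge using Ī + A·d² with d = y − 0:
  the section: d = 142.5 mm → contributes +578 728 125 mm⁴
Total I = 578 728 125 mm⁴.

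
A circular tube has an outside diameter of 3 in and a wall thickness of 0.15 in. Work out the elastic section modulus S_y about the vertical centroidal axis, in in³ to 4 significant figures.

S_y ≈ 0.9116 in³

Split into non-overlapping primitives; take the origin at the lower-left of the bounding box.
Outer circle: ⌀3, A = 7.06858 in², x = 1.5 in, Ī = 3.97608 in⁴.
Bore (subtracted): ⌀2.7, A = 5.72555 in², x = 1.5 in, Ī = 2.6087 in⁴.
By symmetry the centroid is at mid-width, x̄ = 1.5 in.
All pieces are centred on the vertical centroidal axis, so I = ΣĪ (holes subtracted) = 1.36737 in⁴.
Extreme fibre distance c = 1.5 in; S = I/c = 0.911582 in³.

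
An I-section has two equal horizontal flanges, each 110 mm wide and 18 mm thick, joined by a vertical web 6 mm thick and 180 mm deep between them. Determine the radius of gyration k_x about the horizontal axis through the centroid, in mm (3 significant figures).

Break the section into simple shapes (no overlaps), measuring from the bottom-left corner of the bounding box.
Bottom flange: 110 × 18, A = 1 980 mm², y = 9 mm, Ī = 53 460 mm⁴.
Web: 6 × 180, A = 1 080 mm², y = 108 mm, Ī = 2 916 000 mm⁴.
Top flange: 110 × 18, A = 1 980 mm², y = 207 mm, Ī = 53 460 mm⁴.
By symmetry the centroid is at mid-height, ȳ = 108 mm.
Transfer each piece to the horizontal axis through the centroid using Ī + A·d² with d = y − 108:
  bottom flange: d = -99 mm → contributes +19 459 440 mm⁴
  web: d = 0 mm → contributes +2 916 000 mm⁴
  top flange: d = 99 mm → contributes +19 459 440 mm⁴
Total I = 41 834 880 mm⁴.
Radius of gyration: k = √(I/A) = √(41 834 880 / 5 040) = 91.107 mm.

k_x ≈ 91.1 mm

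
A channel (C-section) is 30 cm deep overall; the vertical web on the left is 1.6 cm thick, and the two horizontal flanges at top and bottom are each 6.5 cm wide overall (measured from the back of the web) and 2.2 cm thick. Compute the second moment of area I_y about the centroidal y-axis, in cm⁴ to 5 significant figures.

Split into non-overlapping primitives; take the origin at the lower-left of the bounding box.
Web: 1.6 × 30, A = 48 cm², x = 0.8 cm, Ī = 10.24 cm⁴.
Top flange (beyond web): 4.9 × 2.2, A = 10.78 cm², x = 4.05 cm, Ī = 21.56898 cm⁴.
Bottom flange (beyond web): 4.9 × 2.2, A = 10.78 cm², x = 4.05 cm, Ī = 21.56898 cm⁴.
Centroid: x̄ = ΣA·x / ΣA = 1.807332 cm.
Transfer each piece to the centroidal y-axis using Ī + A·d² with d = x − 1.807332:
  web: d = -1.007332 cm → contributes +58.94643 cm⁴
  top flange (beyond web): d = 2.242668 cm → contributes +75.78765 cm⁴
  bottom flange (beyond web): d = 2.242668 cm → contributes +75.78765 cm⁴
Total I = 210.5217 cm⁴.

I_y ≈ 210.52 cm⁴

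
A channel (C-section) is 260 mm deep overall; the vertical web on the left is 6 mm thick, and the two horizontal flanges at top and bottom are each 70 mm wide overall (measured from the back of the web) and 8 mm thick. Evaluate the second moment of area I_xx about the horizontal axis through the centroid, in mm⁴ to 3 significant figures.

Decompose the section into non-overlapping parts with the origin at the bottom-left of its bounding rectangle.
Web: 6 × 260, A = 1 560 mm², y = 130 mm, Ī = 8 788 000 mm⁴.
Top flange (beyond web): 64 × 8, A = 512 mm², y = 256 mm, Ī = 2730.7 mm⁴.
Bottom flange (beyond web): 64 × 8, A = 512 mm², y = 4 mm, Ī = 2730.7 mm⁴.
By symmetry the centroid is at mid-height, ȳ = 130 mm.
Transfer each piece to the horizontal axis through the centroid using Ī + A·d² with d = y − 130:
  web: d = 0 mm → contributes +8 788 000 mm⁴
  top flange (beyond web): d = 126 mm → contributes +8 131 243 mm⁴
  bottom flange (beyond web): d = -126 mm → contributes +8 131 243 mm⁴
Total I = 25 050 485 mm⁴.

I_xx ≈ 2.51 × 10⁷ mm⁴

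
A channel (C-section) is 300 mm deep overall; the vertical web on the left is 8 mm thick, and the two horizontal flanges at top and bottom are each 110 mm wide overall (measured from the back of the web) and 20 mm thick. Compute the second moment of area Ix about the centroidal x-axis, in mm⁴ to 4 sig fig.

Treat the section as a set of non-overlapping primitives; coordinates are from the bounding-box lower-left.
Web: 8 × 300, A = 2 400 mm², y = 150 mm, Ī = 18 000 000 mm⁴.
Top flange (beyond web): 102 × 20, A = 2 040 mm², y = 290 mm, Ī = 68 000 mm⁴.
Bottom flange (beyond web): 102 × 20, A = 2 040 mm², y = 10 mm, Ī = 68 000 mm⁴.
By symmetry the centroid is at mid-height, ȳ = 150 mm.
Transfer each piece to the centroidal x-axis using Ī + A·d² with d = y − 150:
  web: d = 0 mm → contributes +18 000 000 mm⁴
  top flange (beyond web): d = 140 mm → contributes +40 052 000 mm⁴
  bottom flange (beyond web): d = -140 mm → contributes +40 052 000 mm⁴
Total I = 98 104 000 mm⁴.

Ix ≈ 9.810 × 10⁷ mm⁴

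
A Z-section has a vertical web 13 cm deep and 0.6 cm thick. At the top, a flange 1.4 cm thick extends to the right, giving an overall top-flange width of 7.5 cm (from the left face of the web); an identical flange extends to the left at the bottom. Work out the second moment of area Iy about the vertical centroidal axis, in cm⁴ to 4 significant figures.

Treat the section as a set of non-overlapping primitives; coordinates are from the bounding-box lower-left.
Web: 0.6 × 13, A = 7.8 cm², x = 7.2 cm, Ī = 0.234 cm⁴.
Top flange (beyond web): 6.9 × 1.4, A = 9.66 cm², x = 10.95 cm, Ī = 38.3261 cm⁴.
Bottom flange (beyond web): 6.9 × 1.4, A = 9.66 cm², x = 3.45 cm, Ī = 38.3261 cm⁴.
Centroid: x̄ = ΣA·x / ΣA = 7.2 cm.
Transfer each piece to the vertical centroidal axis using Ī + A·d² with d = x − 7.2:
  web: d = 0 cm → contributes +0.234 cm⁴
  top flange (beyond web): d = 3.75 cm → contributes +174.17 cm⁴
  bottom flange (beyond web): d = -3.75 cm → contributes +174.17 cm⁴
Total I = 348.574 cm⁴.

Iy ≈ 348.6 cm⁴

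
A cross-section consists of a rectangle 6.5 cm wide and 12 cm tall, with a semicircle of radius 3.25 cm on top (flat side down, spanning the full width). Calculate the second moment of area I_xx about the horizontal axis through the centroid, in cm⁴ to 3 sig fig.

I_xx ≈ 1690 cm⁴

Treat the section as a set of non-overlapping primitives; coordinates are from the bounding-box lower-left.
Rectangular body: 6.5 × 12, A = 78 cm², y = 6 cm, Ī = 936 cm⁴.
Semicircular cap: semicircle r = 3.25, A = 16.592 cm², y = 13.379 cm, Ī = 12.245 cm⁴.
Centroid: ȳ = ΣA·y / ΣA = 7.2944 cm.
Transfer each piece to the horizontal axis through the centroid using Ī + A·d² with d = y − 7.2944:
  rectangular body: d = -1.2944 cm → contributes +1066.7 cm⁴
  semicircular cap: d = 6.085 cm → contributes +626.58 cm⁴
Total I = 1693.3 cm⁴.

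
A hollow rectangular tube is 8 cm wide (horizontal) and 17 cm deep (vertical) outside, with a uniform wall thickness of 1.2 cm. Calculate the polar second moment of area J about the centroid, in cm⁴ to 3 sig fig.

J ≈ 2330 cm⁴

Break the section into simple shapes (no overlaps), measuring from the bottom-left corner of the bounding box.
Outer rectangle: 8 × 17, A = 136 cm², y = 8.5 cm, Ī = 3275.3 cm⁴.
Inner void (subtracted): 5.6 × 14.6, A = 81.76 cm², y = 8.5 cm, Ī = 1452.3 cm⁴.
By symmetry the centroid is at mid-height, ȳ = 8.5 cm.
All pieces are centred on the centroidal x-axis, so I = ΣĪ (holes subtracted) = 1 823 cm⁴.
Repeating about the centroidal y-axis gives I_y = 511.67 cm⁴.
Polar second moment: J = I_x + I_y = 2334.7 cm⁴.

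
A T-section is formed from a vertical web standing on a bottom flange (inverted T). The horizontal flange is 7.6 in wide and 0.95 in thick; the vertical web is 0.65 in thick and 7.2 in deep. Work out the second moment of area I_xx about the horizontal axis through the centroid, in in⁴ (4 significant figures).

Decompose the section into non-overlapping parts with the origin at the bottom-left of its bounding rectangle.
Flange: 7.6 × 0.95, A = 7.22 in², y = 0.475 in, Ī = 0.543004 in⁴.
Web: 0.65 × 7.2, A = 4.68 in², y = 4.55 in, Ī = 20.2176 in⁴.
Centroid: ȳ = ΣA·y / ΣA = 2.07761 in.
Transfer each piece to the horizontal axis through the centroid using Ī + A·d² with d = y − 2.07761:
  flange: d = -1.60261 in → contributes +19.0864 in⁴
  web: d = 2.47239 in → contributes +48.8252 in⁴
Total I = 67.9116 in⁴.

I_xx ≈ 67.91 in⁴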